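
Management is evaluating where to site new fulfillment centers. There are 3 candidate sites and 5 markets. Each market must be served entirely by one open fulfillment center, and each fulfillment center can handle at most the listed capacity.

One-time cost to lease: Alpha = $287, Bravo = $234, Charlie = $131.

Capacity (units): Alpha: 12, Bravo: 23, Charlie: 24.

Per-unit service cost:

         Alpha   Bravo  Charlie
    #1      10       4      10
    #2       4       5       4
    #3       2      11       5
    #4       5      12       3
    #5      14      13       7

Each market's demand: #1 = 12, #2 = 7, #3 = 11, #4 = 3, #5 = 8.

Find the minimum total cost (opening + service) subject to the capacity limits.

Minimum total cost: 568

Open {Bravo, Charlie}: #1→Bravo 4·12=48, #2→Bravo 5·7=35, #3→Charlie 5·11=55, #4→Charlie 3·3=9, #5→Charlie 7·8=56.
Loads: Bravo carries 19/23, Charlie carries 22/24. Service 203; fixed 365; total 568.
Next best feasible plan costs 595.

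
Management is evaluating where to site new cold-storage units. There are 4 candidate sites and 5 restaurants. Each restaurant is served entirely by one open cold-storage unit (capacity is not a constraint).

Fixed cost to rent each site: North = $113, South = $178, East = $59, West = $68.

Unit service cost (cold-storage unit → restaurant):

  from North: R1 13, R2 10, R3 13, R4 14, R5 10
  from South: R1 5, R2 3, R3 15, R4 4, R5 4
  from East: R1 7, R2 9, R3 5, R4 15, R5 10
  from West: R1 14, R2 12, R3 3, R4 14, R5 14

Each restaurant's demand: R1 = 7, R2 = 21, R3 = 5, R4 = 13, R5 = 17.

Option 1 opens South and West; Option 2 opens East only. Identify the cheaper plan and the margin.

Option 1: {South, West}: R1→South 5·7=35, R2→South 3·21=63, R3→West 3·5=15, R4→South 4·13=52, R5→South 4·17=68. Service 233; fixed 246; total 479.
Option 2: {East}: R1→East 7·7=49, R2→East 9·21=189, R3→East 5·5=25, R4→East 15·13=195, R5→East 10·17=170. Service 628; fixed 59; total 687.
Difference: |479 − 687| = 208.

Option 1 is cheaper by 208.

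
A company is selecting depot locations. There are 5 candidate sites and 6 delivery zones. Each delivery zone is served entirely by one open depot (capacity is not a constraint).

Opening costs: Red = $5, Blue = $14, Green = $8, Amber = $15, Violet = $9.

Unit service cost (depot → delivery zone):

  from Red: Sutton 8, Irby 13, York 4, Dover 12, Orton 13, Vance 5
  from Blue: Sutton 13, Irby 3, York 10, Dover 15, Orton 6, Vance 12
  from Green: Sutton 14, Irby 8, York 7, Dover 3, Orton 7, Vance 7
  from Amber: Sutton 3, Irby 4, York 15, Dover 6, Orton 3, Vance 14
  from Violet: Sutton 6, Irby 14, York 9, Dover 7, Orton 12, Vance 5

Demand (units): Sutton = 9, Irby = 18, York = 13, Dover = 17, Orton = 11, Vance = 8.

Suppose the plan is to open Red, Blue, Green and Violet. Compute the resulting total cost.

Each delivery zone is assigned to its cheapest site among the open ones.
{Red, Blue, Green, Violet}: Sutton→Violet 6·9=54, Irby→Blue 3·18=54, York→Red 4·13=52, Dover→Green 3·17=51, Orton→Blue 6·11=66, Vance→Red 5·8=40. Service 317; fixed 36; total 353.

Total cost: 353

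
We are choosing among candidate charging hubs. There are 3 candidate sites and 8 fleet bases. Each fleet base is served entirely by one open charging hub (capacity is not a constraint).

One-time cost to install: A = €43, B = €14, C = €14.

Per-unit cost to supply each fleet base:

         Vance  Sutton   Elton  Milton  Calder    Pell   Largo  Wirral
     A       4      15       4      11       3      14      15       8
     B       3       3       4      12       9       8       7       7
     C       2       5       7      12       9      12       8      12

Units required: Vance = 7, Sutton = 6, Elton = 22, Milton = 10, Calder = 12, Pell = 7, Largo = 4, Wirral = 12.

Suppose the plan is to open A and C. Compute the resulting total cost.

Each fleet base is assigned to its cheapest site among the open ones.
{A, C}: Vance→C 2·7=14, Sutton→C 5·6=30, Elton→A 4·22=88, Milton→A 11·10=110, Calder→A 3·12=36, Pell→C 12·7=84, Largo→C 8·4=32, Wirral→A 8·12=96. Service 490; fixed 57; total 547.

Total cost: 547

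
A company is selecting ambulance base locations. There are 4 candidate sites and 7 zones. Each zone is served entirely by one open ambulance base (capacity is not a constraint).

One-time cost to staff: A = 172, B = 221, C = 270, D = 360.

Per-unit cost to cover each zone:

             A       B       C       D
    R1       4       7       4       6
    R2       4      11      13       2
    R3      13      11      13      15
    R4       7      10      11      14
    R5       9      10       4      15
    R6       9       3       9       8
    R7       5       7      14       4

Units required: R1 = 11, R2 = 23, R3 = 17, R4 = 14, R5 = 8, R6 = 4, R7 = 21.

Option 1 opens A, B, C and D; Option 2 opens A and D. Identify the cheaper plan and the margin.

Option 1: {A, B, C, D}: R1→A 4·11=44, R2→D 2·23=46, R3→B 11·17=187, R4→A 7·14=98, R5→C 4·8=32, R6→B 3·4=12, R7→D 4·21=84. Service 503; fixed 1023; total 1526.
Option 2: {A, D}: R1→A 4·11=44, R2→D 2·23=46, R3→A 13·17=221, R4→A 7·14=98, R5→A 9·8=72, R6→D 8·4=32, R7→D 4·21=84. Service 597; fixed 532; total 1129.
Difference: |1526 − 1129| = 397.

Option 2 is cheaper by 397.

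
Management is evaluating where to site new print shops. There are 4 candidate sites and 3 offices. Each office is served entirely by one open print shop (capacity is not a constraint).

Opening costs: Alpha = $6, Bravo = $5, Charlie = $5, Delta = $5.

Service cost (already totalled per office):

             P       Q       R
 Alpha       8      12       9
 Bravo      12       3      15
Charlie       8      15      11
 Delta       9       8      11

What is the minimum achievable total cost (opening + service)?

For any fixed open set, each office goes to its cheapest open site; total = fixed + service.
{Alpha, Bravo}: P→Alpha 8, Q→Bravo 3, R→Alpha 9. Service 20; fixed 11; total 31.
{Bravo, Charlie}: P→Charlie 8, Q→Bravo 3, R→Charlie 11. Service 22; fixed 10; total 32.
{Bravo, Delta}: service 23 + fixed 10 = 33
{Alpha, Bravo, Charlie, Delta}: service 20 + fixed 21 = 41
(All 15 nonempty subsets were checked; Alpha and Bravo is lowest.)

Minimum total cost: 31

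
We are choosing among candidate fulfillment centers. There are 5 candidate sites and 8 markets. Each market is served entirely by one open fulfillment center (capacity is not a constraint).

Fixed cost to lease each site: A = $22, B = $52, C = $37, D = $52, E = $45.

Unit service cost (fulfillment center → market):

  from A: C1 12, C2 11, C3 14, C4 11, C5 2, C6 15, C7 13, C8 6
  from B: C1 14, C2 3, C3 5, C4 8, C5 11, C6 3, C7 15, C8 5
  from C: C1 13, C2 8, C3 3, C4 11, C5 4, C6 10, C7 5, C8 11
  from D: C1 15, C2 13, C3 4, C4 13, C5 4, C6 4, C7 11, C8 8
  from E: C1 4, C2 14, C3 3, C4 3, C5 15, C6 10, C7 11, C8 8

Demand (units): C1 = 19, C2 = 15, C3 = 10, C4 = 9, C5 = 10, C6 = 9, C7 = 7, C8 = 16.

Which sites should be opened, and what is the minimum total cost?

For any fixed open set, each market goes to its cheapest open site; total = fixed + service.
{B, C, E}: C1→E 4·19=76, C2→B 3·15=45, C3→C 3·10=30, C4→E 3·9=27, C5→C 4·10=40, C6→B 3·9=27, C7→C 5·7=35, C8→B 5·16=80. Service 360; fixed 134; total 494.
{A, B, C, E}: C1→E 4·19=76, C2→B 3·15=45, C3→C 3·10=30, C4→E 3·9=27, C5→A 2·10=20, C6→B 3·9=27, C7→C 5·7=35, C8→B 5·16=80. Service 340; fixed 156; total 496.
{A, B, E}: C1→E 4·19=76, C2→B 3·15=45, C3→E 3·10=30, C4→E 3·9=27, C5→A 2·10=20, C6→B 3·9=27, C7→E 11·7=77, C8→B 5·16=80. Service 382; fixed 119; total 501.
{A, B, C, D, E}: C1→E 4·19=76, C2→B 3·15=45, C3→C 3·10=30, C4→E 3·9=27, C5→A 2·10=20, C6→B 3·9=27, C7→C 5·7=35, C8→B 5·16=80. Service 340; fixed 208; total 548.
No other subset beats 494.

Open B, C and E; minimum total cost 494.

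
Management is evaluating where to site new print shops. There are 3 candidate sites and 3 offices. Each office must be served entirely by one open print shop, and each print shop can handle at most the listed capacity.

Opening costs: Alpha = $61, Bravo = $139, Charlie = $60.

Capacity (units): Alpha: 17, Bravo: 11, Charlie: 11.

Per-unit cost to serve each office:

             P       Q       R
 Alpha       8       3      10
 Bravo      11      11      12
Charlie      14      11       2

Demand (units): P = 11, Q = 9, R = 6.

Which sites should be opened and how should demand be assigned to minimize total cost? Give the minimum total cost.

Minimum total cost: 362

Open {Alpha, Charlie}: P→Charlie 14·11=154, Q→Alpha 3·9=27, R→Alpha 10·6=60.
Loads: Alpha carries 15/17, Charlie carries 11/11. Service 241; fixed 121; total 362.
Next best feasible plan costs 368.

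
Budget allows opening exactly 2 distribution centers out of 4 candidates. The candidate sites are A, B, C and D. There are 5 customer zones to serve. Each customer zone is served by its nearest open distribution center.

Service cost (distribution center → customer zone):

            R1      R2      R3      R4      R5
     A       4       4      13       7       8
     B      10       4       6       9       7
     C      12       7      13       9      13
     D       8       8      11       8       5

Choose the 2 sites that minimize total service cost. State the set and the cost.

With exactly 2 open, each customer zone uses its cheapest among the chosen.
{A, B}: R1→A 4, R2→A 4, R3→B 6, R4→A 7, R5→B 7. Service cost 28.
{A, D}: service cost 31
{B, D}: service cost 31
Among all 6 size-2 choices, {A, B} is lowest.

Choose A and B; total service cost 28.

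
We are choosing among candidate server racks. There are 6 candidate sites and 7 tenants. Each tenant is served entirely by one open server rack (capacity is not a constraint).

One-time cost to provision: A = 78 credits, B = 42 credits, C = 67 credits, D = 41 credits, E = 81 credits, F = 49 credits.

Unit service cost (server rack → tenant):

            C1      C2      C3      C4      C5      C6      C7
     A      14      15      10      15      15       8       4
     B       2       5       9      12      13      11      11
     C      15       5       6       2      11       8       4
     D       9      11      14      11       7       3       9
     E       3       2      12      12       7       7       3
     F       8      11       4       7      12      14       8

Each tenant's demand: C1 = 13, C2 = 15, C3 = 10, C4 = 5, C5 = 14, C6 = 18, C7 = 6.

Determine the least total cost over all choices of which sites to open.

For any fixed open set, each tenant goes to its cheapest open site; total = fixed + service.
{D, E, F}: C1→E 3·13=39, C2→E 2·15=30, C3→F 4·10=40, C4→F 7·5=35, C5→D 7·14=98, C6→D 3·18=54, C7→E 3·6=18. Service 314; fixed 171; total 485.
{B, C, D}: C1→B 2·13=26, C2→B 5·15=75, C3→C 6·10=60, C4→C 2·5=10, C5→D 7·14=98, C6→D 3·18=54, C7→C 4·6=24. Service 347; fixed 150; total 497.
{C, D, E}: service 309 + fixed 189 = 498
{A, B, C, D, E, F}: service 276 + fixed 358 = 634
No other subset beats 485.

Minimum total cost: 485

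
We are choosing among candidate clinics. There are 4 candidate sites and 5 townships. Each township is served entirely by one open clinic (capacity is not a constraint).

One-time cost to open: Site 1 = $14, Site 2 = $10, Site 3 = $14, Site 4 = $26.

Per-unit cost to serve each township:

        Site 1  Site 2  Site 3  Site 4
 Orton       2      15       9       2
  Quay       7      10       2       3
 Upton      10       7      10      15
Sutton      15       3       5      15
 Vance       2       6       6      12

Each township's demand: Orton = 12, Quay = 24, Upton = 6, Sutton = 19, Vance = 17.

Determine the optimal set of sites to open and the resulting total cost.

For any fixed open set, each township goes to its cheapest open site; total = fixed + service.
{Site 1, Site 2, Site 3}: Orton→Site 1 2·12=24, Quay→Site 3 2·24=48, Upton→Site 2 7·6=42, Sutton→Site 2 3·19=57, Vance→Site 1 2·17=34. Service 205; fixed 38; total 243.
{Site 1, Site 2, Site 3, Site 4}: Orton→Site 1 2·12=24, Quay→Site 3 2·24=48, Upton→Site 2 7·6=42, Sutton→Site 2 3·19=57, Vance→Site 1 2·17=34. Service 205; fixed 64; total 269.
{Site 1, Site 2, Site 4}: Orton→Site 1 2·12=24, Quay→Site 4 3·24=72, Upton→Site 2 7·6=42, Sutton→Site 2 3·19=57, Vance→Site 1 2·17=34. Service 229; fixed 50; total 279.
{Site 2}: Orton→Site 2 15·12=180, Quay→Site 2 10·24=240, Upton→Site 2 7·6=42, Sutton→Site 2 3·19=57, Vance→Site 2 6·17=102. Service 621; fixed 10; total 631.
No other subset beats 243.

Open Site 1, Site 2 and Site 3; minimum total cost 243.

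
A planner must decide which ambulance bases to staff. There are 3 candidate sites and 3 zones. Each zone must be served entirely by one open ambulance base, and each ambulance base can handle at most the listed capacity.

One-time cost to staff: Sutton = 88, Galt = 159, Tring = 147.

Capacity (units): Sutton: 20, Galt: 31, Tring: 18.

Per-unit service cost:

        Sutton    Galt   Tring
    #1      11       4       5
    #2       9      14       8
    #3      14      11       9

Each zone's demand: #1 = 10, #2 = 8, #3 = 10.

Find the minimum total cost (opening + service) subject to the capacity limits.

Open {Galt}: #1→Galt 4·10=40, #2→Galt 14·8=112, #3→Galt 11·10=110.
Loads: Galt carries 28/31. Service 262; fixed 159; total 421.
Next best feasible plan costs 469.

Minimum total cost: 421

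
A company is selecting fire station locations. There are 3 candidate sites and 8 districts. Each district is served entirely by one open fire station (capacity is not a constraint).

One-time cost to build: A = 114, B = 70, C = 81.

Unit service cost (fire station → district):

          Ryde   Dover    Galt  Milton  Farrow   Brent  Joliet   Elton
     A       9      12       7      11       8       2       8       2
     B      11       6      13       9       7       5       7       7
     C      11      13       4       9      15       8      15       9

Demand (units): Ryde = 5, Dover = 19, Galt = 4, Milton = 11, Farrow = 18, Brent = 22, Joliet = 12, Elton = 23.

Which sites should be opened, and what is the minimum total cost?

For any fixed open set, each district goes to its cheapest open site; total = fixed + service.
{A, B}: Ryde→A 9·5=45, Dover→B 6·19=114, Galt→A 7·4=28, Milton→B 9·11=99, Farrow→B 7·18=126, Brent→A 2·22=44, Joliet→B 7·12=84, Elton→A 2·23=46. Service 586; fixed 184; total 770.
{A, B, C}: Ryde→A 9·5=45, Dover→B 6·19=114, Galt→C 4·4=16, Milton→B 9·11=99, Farrow→B 7·18=126, Brent→A 2·22=44, Joliet→B 7·12=84, Elton→A 2·23=46. Service 574; fixed 265; total 839.
{A}: service 752 + fixed 114 = 866
{B}: service 801 + fixed 70 = 871
No other subset beats 770.

Open A and B; minimum total cost 770.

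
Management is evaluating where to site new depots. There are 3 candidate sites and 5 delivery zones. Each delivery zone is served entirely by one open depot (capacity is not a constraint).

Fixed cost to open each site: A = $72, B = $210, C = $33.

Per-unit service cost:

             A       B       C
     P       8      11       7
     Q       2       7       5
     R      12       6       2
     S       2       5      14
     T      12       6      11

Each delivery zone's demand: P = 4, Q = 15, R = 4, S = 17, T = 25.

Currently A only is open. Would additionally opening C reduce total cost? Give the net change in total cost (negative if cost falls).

Current service cost with {A}: 444.
Adding C: each delivery zone re-picks its cheapest; new service cost 375, saving 69.
Extra fixed cost: 33. Net change = 33 − 69 = -36.
(Totals: 516 → 480.)

Yes — net change −36 (cost falls by 36).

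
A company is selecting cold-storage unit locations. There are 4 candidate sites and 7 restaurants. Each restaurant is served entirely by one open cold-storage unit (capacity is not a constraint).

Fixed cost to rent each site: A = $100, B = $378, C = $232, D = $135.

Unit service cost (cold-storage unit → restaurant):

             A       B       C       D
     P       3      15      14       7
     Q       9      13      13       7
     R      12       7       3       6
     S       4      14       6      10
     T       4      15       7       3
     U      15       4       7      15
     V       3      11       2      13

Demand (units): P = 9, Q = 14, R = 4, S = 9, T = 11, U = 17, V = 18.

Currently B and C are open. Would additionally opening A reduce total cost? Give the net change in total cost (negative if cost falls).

Current service cost with {B, C}: 555.
Adding A: each restaurant re-picks its cheapest; new service cost 349, saving 206.
Extra fixed cost: 100. Net change = 100 − 206 = -106.
(Totals: 1165 → 1059.)

Yes — net change −106 (cost falls by 106).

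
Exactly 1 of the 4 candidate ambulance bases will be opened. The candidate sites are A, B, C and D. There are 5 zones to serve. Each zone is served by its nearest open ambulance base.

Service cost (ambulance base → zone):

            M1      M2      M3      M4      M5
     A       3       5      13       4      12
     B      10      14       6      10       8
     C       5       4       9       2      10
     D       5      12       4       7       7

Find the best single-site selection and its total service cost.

Choose C only; total service cost 30.

With exactly 1 open, each zone uses its cheapest among the chosen.
{C}: M1→C 5, M2→C 4, M3→C 9, M4→C 2, M5→C 10. Service cost 30.
{D}: service cost 35
{A}: service cost 37
Among all 4 size-1 choices, {C} is lowest.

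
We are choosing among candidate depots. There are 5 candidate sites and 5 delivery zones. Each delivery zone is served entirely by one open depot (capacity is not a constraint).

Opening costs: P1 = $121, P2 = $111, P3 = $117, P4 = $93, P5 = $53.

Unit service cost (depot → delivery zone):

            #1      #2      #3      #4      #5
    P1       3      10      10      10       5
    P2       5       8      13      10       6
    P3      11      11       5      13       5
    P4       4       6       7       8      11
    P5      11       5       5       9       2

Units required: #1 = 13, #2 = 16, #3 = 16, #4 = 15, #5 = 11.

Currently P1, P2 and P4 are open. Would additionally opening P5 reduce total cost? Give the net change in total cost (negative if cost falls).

Yes — net change −28 (cost falls by 28).

Current service cost with {P1, P2, P4}: 422.
Adding P5: each delivery zone re-picks its cheapest; new service cost 341, saving 81.
Extra fixed cost: 53. Net change = 53 − 81 = -28.
(Totals: 747 → 719.)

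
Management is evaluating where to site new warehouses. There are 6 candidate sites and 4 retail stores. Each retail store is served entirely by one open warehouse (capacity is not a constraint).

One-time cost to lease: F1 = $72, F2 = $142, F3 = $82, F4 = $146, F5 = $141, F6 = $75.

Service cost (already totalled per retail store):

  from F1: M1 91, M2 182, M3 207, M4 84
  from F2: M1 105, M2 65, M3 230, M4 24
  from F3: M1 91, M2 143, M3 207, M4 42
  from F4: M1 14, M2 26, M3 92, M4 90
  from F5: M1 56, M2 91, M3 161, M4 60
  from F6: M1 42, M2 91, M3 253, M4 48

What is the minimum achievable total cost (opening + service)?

Minimum total cost: 368

For any fixed open set, each retail store goes to its cheapest open site; total = fixed + service.
{F4}: M1→F4 14, M2→F4 26, M3→F4 92, M4→F4 90. Service 222; fixed 146; total 368.
{F4, F6}: M1→F4 14, M2→F4 26, M3→F4 92, M4→F6 48. Service 180; fixed 221; total 401.
{F3, F4}: service 174 + fixed 228 = 402
{F1, F2, F3, F4, F5, F6}: service 156 + fixed 658 = 814
No other subset beats 368.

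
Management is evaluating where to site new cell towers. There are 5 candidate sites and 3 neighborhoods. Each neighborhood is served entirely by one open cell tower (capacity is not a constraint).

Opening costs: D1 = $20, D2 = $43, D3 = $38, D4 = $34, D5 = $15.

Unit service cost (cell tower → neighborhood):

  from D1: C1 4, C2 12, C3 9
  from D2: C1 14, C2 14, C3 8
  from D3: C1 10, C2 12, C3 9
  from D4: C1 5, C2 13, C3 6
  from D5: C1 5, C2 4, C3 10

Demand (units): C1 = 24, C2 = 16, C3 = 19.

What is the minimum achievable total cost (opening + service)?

Minimum total cost: 343

For any fixed open set, each neighborhood goes to its cheapest open site; total = fixed + service.
{D1, D4, D5}: C1→D1 4·24=96, C2→D5 4·16=64, C3→D4 6·19=114. Service 274; fixed 69; total 343.
{D4, D5}: service 298 + fixed 49 = 347
{D1, D5}: service 331 + fixed 35 = 366
{D1, D2, D3, D4, D5}: C1→D1 4·24=96, C2→D5 4·16=64, C3→D4 6·19=114. Service 274; fixed 150; total 424.
No other subset beats 343.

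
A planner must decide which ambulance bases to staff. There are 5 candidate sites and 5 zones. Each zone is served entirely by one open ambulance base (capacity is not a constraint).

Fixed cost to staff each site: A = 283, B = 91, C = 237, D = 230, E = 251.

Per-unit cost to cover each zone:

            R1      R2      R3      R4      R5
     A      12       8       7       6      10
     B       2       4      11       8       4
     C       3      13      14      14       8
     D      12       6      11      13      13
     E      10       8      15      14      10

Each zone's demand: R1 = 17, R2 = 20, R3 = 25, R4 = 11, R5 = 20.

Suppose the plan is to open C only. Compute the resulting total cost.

Total cost: 1212

Each zone is assigned to its cheapest site among the open ones.
{C}: R1→C 3·17=51, R2→C 13·20=260, R3→C 14·25=350, R4→C 14·11=154, R5→C 8·20=160. Service 975; fixed 237; total 1212.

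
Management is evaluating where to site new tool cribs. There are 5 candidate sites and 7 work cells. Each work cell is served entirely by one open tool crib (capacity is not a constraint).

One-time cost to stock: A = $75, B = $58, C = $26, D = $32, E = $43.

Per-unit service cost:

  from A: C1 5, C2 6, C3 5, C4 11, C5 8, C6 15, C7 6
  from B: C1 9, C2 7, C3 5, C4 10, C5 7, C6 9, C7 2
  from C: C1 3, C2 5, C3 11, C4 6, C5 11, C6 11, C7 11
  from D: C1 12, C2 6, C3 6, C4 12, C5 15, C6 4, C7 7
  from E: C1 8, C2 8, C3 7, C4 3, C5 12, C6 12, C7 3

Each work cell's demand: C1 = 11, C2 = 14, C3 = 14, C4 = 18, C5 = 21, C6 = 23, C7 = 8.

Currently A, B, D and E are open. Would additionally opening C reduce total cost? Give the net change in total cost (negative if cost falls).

Current service cost with {A, B, D, E}: 518.
Adding C: each work cell re-picks its cheapest; new service cost 482, saving 36.
Extra fixed cost: 26. Net change = 26 − 36 = -10.
(Totals: 726 → 716.)

Yes — net change −10 (cost falls by 10).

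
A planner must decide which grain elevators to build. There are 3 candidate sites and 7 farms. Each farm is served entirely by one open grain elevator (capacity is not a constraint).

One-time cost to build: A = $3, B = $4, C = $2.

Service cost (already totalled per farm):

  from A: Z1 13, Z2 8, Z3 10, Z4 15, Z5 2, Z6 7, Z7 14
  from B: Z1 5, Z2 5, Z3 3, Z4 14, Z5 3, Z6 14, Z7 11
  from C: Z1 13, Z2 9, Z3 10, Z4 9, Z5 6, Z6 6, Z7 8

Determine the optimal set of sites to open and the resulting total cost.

Open B and C; minimum total cost 45.

For any fixed open set, each farm goes to its cheapest open site; total = fixed + service.
{B, C}: Z1→B 5, Z2→B 5, Z3→B 3, Z4→C 9, Z5→B 3, Z6→C 6, Z7→C 8. Service 39; fixed 6; total 45.
{A, B, C}: Z1→B 5, Z2→B 5, Z3→B 3, Z4→C 9, Z5→A 2, Z6→C 6, Z7→C 8. Service 38; fixed 9; total 47.
{A, B}: service 47 + fixed 7 = 54
{C}: service 61 + fixed 2 = 63
No other subset beats 45.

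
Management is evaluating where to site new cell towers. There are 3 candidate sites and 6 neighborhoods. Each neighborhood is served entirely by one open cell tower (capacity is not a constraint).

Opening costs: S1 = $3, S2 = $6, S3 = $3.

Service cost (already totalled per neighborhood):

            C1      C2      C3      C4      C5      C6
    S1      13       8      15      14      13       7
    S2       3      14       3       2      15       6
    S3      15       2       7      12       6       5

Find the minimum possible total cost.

For any fixed open set, each neighborhood goes to its cheapest open site; total = fixed + service.
{S2, S3}: C1→S2 3, C2→S3 2, C3→S2 3, C4→S2 2, C5→S3 6, C6→S3 5. Service 21; fixed 9; total 30.
{S1, S2, S3}: service 21 + fixed 12 = 33
{S1, S2}: C1→S2 3, C2→S1 8, C3→S2 3, C4→S2 2, C5→S1 13, C6→S2 6. Service 35; fixed 9; total 44.
{S1}: service 70 + fixed 3 = 73
(All 7 nonempty subsets were checked; S2 and S3 is lowest.)

Minimum total cost: 30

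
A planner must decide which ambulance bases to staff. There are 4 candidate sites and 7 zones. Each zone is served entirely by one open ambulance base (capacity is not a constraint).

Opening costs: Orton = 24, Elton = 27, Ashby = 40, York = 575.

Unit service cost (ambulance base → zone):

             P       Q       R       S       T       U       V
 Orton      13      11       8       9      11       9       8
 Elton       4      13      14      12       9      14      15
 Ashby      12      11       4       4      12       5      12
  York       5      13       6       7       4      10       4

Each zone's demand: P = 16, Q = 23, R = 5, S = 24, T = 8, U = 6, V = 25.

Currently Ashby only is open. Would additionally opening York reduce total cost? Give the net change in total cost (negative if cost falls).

No — net change +199 (cost rises by 199).

Current service cost with {Ashby}: 987.
Adding York: each zone re-picks its cheapest; new service cost 611, saving 376.
Extra fixed cost: 575. Net change = 575 − 376 = 199.
(Totals: 1027 → 1226.)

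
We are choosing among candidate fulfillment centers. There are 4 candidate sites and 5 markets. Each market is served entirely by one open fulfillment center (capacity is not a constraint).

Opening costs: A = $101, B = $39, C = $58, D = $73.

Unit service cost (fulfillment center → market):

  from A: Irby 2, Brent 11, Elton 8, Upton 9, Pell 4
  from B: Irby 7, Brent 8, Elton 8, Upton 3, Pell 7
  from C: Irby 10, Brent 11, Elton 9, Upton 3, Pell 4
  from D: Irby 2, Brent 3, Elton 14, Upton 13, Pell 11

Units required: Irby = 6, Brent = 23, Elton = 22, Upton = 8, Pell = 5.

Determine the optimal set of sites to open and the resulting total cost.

Open B and D; minimum total cost 428.

For any fixed open set, each market goes to its cheapest open site; total = fixed + service.
{B, D}: Irby→D 2·6=12, Brent→D 3·23=69, Elton→B 8·22=176, Upton→B 3·8=24, Pell→B 7·5=35. Service 316; fixed 112; total 428.
{C, D}: Irby→D 2·6=12, Brent→D 3·23=69, Elton→C 9·22=198, Upton→C 3·8=24, Pell→C 4·5=20. Service 323; fixed 131; total 454.
{B, C, D}: Irby→D 2·6=12, Brent→D 3·23=69, Elton→B 8·22=176, Upton→B 3·8=24, Pell→C 4·5=20. Service 301; fixed 170; total 471.
{A, B, C, D}: Irby→A 2·6=12, Brent→D 3·23=69, Elton→A 8·22=176, Upton→B 3·8=24, Pell→A 4·5=20. Service 301; fixed 271; total 572.
No other subset beats 428.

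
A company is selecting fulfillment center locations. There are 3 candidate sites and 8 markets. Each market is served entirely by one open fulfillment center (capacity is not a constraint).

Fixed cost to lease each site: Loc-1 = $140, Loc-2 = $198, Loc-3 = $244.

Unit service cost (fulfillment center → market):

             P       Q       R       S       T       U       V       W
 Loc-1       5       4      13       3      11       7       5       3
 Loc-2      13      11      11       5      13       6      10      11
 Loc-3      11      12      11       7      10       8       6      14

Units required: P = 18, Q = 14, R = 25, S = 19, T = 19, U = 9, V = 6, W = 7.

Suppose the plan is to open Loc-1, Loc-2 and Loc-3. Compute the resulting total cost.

Total cost: 1355

Each market is assigned to its cheapest site among the open ones.
{Loc-1, Loc-2, Loc-3}: P→Loc-1 5·18=90, Q→Loc-1 4·14=56, R→Loc-2 11·25=275, S→Loc-1 3·19=57, T→Loc-3 10·19=190, U→Loc-2 6·9=54, V→Loc-1 5·6=30, W→Loc-1 3·7=21. Service 773; fixed 582; total 1355.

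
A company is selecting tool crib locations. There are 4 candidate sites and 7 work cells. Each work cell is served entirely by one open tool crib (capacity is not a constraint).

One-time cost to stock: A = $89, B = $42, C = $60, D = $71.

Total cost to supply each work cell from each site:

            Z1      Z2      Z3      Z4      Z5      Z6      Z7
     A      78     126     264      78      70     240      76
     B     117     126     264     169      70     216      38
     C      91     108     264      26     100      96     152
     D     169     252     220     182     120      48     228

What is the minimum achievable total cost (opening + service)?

Minimum total cost: 774

For any fixed open set, each work cell goes to its cheapest open site; total = fixed + service.
{B, C, D}: Z1→C 91, Z2→C 108, Z3→D 220, Z4→C 26, Z5→B 70, Z6→D 48, Z7→B 38. Service 601; fixed 173; total 774.
{B, C}: service 693 + fixed 102 = 795
{A, C, D}: Z1→A 78, Z2→C 108, Z3→D 220, Z4→C 26, Z5→A 70, Z6→D 48, Z7→A 76. Service 626; fixed 220; total 846.
{A, B, C, D}: Z1→A 78, Z2→C 108, Z3→D 220, Z4→C 26, Z5→A 70, Z6→D 48, Z7→B 38. Service 588; fixed 262; total 850.
No other subset beats 774.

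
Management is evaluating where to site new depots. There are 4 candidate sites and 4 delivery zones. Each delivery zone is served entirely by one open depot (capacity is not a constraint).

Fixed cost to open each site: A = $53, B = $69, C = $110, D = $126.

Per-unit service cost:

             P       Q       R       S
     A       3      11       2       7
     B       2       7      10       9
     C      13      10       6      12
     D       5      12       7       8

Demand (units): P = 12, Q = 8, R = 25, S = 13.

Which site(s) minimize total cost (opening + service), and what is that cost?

For any fixed open set, each delivery zone goes to its cheapest open site; total = fixed + service.
{A}: P→A 3·12=36, Q→A 11·8=88, R→A 2·25=50, S→A 7·13=91. Service 265; fixed 53; total 318.
{A, B}: P→B 2·12=24, Q→B 7·8=56, R→A 2·25=50, S→A 7·13=91. Service 221; fixed 122; total 343.
{A, C}: service 257 + fixed 163 = 420
{A, B, C, D}: P→B 2·12=24, Q→B 7·8=56, R→A 2·25=50, S→A 7·13=91. Service 221; fixed 358; total 579.
No other subset beats 318.

Open A only; minimum total cost 318.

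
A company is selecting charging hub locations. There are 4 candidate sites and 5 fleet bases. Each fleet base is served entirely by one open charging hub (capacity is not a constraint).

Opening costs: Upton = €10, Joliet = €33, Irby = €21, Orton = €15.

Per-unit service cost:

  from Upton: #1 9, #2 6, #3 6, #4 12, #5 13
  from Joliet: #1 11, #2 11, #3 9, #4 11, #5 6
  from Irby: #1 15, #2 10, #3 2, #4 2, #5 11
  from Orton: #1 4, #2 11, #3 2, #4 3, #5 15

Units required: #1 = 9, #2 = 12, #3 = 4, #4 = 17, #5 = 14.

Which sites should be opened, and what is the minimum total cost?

Open Upton, Joliet and Orton; minimum total cost 309.

For any fixed open set, each fleet base goes to its cheapest open site; total = fixed + service.
{Upton, Joliet, Orton}: #1→Orton 4·9=36, #2→Upton 6·12=72, #3→Orton 2·4=8, #4→Orton 3·17=51, #5→Joliet 6·14=84. Service 251; fixed 58; total 309.
{Upton, Joliet, Irby, Orton}: service 234 + fixed 79 = 313
{Upton, Joliet, Irby}: service 279 + fixed 64 = 343
{Upton}: #1→Upton 9·9=81, #2→Upton 6·12=72, #3→Upton 6·4=24, #4→Upton 12·17=204, #5→Upton 13·14=182. Service 563; fixed 10; total 573.
No other subset beats 309.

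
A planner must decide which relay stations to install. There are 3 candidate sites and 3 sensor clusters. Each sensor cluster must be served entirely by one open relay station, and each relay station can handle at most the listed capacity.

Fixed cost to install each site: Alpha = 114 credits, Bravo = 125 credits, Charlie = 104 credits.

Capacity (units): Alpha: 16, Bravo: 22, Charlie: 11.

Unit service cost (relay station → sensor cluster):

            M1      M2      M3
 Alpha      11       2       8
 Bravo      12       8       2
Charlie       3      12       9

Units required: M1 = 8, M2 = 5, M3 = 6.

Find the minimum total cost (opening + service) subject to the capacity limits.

Minimum total cost: 273

Open {Bravo}: M1→Bravo 12·8=96, M2→Bravo 8·5=40, M3→Bravo 2·6=12.
Loads: Bravo carries 19/22. Service 148; fixed 125; total 273.
Next best feasible plan costs 300.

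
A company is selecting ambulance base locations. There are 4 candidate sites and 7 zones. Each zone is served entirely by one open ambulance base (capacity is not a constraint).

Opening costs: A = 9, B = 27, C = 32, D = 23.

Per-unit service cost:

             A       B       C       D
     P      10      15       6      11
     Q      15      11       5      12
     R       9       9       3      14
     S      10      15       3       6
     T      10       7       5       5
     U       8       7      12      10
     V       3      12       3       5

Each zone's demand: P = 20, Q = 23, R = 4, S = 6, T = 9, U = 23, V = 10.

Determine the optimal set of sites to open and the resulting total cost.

Open B and C; minimum total cost 560.

For any fixed open set, each zone goes to its cheapest open site; total = fixed + service.
{B, C}: P→C 6·20=120, Q→C 5·23=115, R→C 3·4=12, S→C 3·6=18, T→C 5·9=45, U→B 7·23=161, V→C 3·10=30. Service 501; fixed 59; total 560.
{A, C}: P→C 6·20=120, Q→C 5·23=115, R→C 3·4=12, S→C 3·6=18, T→C 5·9=45, U→A 8·23=184, V→A 3·10=30. Service 524; fixed 41; total 565.
{A, B, C}: P→C 6·20=120, Q→C 5·23=115, R→C 3·4=12, S→C 3·6=18, T→C 5·9=45, U→B 7·23=161, V→A 3·10=30. Service 501; fixed 68; total 569.
{A, B, C, D}: service 501 + fixed 91 = 592
(All 15 nonempty subsets were checked; B and C is lowest.)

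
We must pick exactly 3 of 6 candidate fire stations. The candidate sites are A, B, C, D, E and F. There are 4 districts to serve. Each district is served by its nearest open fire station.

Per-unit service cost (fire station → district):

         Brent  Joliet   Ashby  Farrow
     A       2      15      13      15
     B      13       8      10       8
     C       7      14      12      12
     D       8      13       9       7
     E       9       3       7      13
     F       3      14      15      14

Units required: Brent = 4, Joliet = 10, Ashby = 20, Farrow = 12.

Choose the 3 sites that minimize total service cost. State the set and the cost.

Choose A, D and E; total service cost 262.

With exactly 3 open, each district uses its cheapest among the chosen.
{A, D, E}: Brent→A 2·4=8, Joliet→E 3·10=30, Ashby→E 7·20=140, Farrow→D 7·12=84. Service cost 262.
{D, E, F}: service cost 266
{A, B, E}: service cost 274
Among all 20 size-3 choices, {A, D, E} is lowest.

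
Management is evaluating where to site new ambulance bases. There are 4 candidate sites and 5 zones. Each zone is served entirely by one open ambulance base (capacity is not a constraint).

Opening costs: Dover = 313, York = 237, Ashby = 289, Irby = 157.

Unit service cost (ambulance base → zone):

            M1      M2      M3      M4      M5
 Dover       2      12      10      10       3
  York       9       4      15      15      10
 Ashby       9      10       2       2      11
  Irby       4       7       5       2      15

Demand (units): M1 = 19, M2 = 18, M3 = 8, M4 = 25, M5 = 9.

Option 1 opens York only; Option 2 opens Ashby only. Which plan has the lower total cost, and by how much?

Option 1: {York}: M1→York 9·19=171, M2→York 4·18=72, M3→York 15·8=120, M4→York 15·25=375, M5→York 10·9=90. Service 828; fixed 237; total 1065.
Option 2: {Ashby}: M1→Ashby 9·19=171, M2→Ashby 10·18=180, M3→Ashby 2·8=16, M4→Ashby 2·25=50, M5→Ashby 11·9=99. Service 516; fixed 289; total 805.
Difference: |1065 − 805| = 260.

Option 2 is cheaper by 260.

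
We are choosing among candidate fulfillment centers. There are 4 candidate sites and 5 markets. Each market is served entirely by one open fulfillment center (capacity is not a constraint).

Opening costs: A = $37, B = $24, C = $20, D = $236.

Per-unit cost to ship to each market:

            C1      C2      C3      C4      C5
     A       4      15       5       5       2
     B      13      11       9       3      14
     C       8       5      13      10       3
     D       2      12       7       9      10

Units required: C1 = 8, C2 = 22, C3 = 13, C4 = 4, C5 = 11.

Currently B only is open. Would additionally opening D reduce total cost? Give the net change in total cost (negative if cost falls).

Current service cost with {B}: 629.
Adding D: each market re-picks its cheapest; new service cost 471, saving 158.
Extra fixed cost: 236. Net change = 236 − 158 = 78.
(Totals: 653 → 731.)

No — net change +78 (cost rises by 78).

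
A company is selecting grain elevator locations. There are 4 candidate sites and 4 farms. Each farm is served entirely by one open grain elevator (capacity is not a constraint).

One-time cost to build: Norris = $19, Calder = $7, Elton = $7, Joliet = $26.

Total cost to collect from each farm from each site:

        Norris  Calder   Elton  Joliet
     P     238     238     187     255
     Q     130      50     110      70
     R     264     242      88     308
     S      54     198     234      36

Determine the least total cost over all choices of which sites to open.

Minimum total cost: 401

For any fixed open set, each farm goes to its cheapest open site; total = fixed + service.
{Calder, Elton, Joliet}: P→Elton 187, Q→Calder 50, R→Elton 88, S→Joliet 36. Service 361; fixed 40; total 401.
{Norris, Calder, Elton}: P→Elton 187, Q→Calder 50, R→Elton 88, S→Norris 54. Service 379; fixed 33; total 412.
{Elton, Joliet}: service 381 + fixed 33 = 414
{Norris, Calder, Elton, Joliet}: P→Elton 187, Q→Calder 50, R→Elton 88, S→Joliet 36. Service 361; fixed 59; total 420.
No other subset beats 401.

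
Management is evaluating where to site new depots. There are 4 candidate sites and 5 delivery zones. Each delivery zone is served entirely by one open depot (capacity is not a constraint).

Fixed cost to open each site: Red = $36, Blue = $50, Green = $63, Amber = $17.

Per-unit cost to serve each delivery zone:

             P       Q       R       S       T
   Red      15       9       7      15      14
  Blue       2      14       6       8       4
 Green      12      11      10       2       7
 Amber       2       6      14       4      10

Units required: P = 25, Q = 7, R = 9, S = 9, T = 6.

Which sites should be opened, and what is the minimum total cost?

For any fixed open set, each delivery zone goes to its cheapest open site; total = fixed + service.
{Blue, Amber}: P→Blue 2·25=50, Q→Amber 6·7=42, R→Blue 6·9=54, S→Amber 4·9=36, T→Blue 4·6=24. Service 206; fixed 67; total 273.
{Red, Amber}: service 251 + fixed 53 = 304
{Red, Blue, Amber}: P→Blue 2·25=50, Q→Amber 6·7=42, R→Blue 6·9=54, S→Amber 4·9=36, T→Blue 4·6=24. Service 206; fixed 103; total 309.
{Red, Blue, Green, Amber}: service 188 + fixed 166 = 354
No other subset beats 273.

Open Blue and Amber; minimum total cost 273.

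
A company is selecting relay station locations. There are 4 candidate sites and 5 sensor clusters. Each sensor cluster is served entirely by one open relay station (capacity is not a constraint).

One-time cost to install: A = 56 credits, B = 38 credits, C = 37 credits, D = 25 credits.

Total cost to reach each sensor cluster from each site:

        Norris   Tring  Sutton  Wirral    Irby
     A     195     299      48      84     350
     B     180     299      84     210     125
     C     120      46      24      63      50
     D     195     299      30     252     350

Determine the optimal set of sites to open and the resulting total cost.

Open C only; minimum total cost 340.

For any fixed open set, each sensor cluster goes to its cheapest open site; total = fixed + service.
{C}: Norris→C 120, Tring→C 46, Sutton→C 24, Wirral→C 63, Irby→C 50. Service 303; fixed 37; total 340.
{C, D}: service 303 + fixed 62 = 365
{B, C}: service 303 + fixed 75 = 378
{A, B, C, D}: service 303 + fixed 156 = 459
No other subset beats 340.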